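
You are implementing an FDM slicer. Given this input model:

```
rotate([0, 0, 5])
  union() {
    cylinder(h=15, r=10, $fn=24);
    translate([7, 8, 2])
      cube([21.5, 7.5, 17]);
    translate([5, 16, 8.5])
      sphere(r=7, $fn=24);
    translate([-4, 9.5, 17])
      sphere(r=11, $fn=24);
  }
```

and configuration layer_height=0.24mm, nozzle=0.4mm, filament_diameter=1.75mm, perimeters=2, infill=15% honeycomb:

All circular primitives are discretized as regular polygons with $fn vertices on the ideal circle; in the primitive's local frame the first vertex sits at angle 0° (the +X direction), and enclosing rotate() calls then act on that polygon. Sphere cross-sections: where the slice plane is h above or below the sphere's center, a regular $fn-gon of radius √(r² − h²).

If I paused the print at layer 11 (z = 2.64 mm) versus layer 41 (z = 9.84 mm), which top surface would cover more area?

layer 41 (z = 9.84 mm)

Layer 11 (z = 2.64): the r=10 cylinder gives a regular 24-gon of circumradius 10 (constant along its height) (area = (24/2)·10.000²·sin(360°/24) = 310.58 mm²); the cube at (7, 8) (footprint 21.5×7.5) is included at this height (area 161.25 mm²); the r=7 sphere at (5, 16) slices to a regular 24-gon of circumradius 3.829 (√(r²−h²) with h=5.86 from center) (area = (24/2)·3.829²·sin(360°/24) = 45.53 mm²); the sphere at (-4, 9.5) is not intersected at this z (|z−center|=14.360 > r=11); Combining (union): the regions partially overlap — summed areas 517.37 mm² minus the doubly-counted overlap 3.24 mm² gives 514.13 mm² — area = 514.13 mm²; (whole slice rotated 5° about Z — lengths, areas and connectivity unchanged). So its area = 514.13 mm². Layer 41 (z = 9.84): the r=10 cylinder contributes a regular 24-gon of circumradius 10 (area = (24/2)·10.000²·sin(360°/24) = 310.58 mm²); the cube at (7, 8) (footprint 21.5×7.5) is included at this height (area 161.25 mm²); the r=7 sphere at (5, 16) contributes a regular 24-gon of circumradius √(7²−1.34²) = 6.871 (area = (24/2)·6.871²·sin(360°/24) = 146.61 mm²); the sphere at (-4, 9.5): section is a regular 24-gon, circumradius = √(r²−h²) = √(11²−7.16²) = 8.351 (area = (24/2)·8.351²·sin(360°/24) = 216.58 mm²); Taking the union: the regions partially overlap — summed areas 835.02 mm² minus the doubly-counted overlap 132.28 mm² gives 702.74 mm² — area = 702.74 mm²; (rotated 5° about Z; rotation is an isometry so areas/perimeters/island counts are preserved). So its area = 702.74 mm². Layer 41 is larger (702.74 vs 514.13 mm²).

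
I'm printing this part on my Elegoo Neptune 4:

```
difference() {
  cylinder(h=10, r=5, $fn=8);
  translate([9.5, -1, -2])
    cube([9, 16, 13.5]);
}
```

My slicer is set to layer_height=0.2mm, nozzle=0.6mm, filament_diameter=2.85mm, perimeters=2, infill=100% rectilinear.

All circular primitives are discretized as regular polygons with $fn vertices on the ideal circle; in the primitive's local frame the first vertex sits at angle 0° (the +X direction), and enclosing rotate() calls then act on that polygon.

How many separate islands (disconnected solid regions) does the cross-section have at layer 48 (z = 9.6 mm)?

1

At z = 9.6 mm: the r=5 cylinder contributes a regular 8-gon of circumradius 5; the cube at (9.5, -1) is present — its section is the full 9×16 rectangle; After the difference (first − rest): starting from the r=5 cylinder, the 9×16 cube at (9.5, -1) misses the remaining region (no effect) — 1 connected region. Overall, the cross-section is a single solid region. Island count = 1.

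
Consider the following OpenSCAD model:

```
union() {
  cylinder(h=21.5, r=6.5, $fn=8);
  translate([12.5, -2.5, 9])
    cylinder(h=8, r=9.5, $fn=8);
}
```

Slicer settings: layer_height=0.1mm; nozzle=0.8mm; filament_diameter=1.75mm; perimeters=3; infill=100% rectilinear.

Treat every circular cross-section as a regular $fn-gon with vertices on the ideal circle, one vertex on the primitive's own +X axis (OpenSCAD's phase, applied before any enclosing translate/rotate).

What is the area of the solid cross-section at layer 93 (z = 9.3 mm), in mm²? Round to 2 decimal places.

361.50 mm²

At z = 9.3 mm: the r=6.5 cylinder contributes a regular 8-gon of circumradius 6.5 (area = (8/2)·6.500²·sin(360°/8) = 119.50 mm²); the cylinder at (12.5, -2.5): section is a regular 8-gon, circumradius r=9.5 (area = (8/2)·9.500²·sin(360°/8) = 255.27 mm²); Combining (union): the regions partially overlap — summed areas 374.77 mm² minus the doubly-counted overlap 13.27 mm² gives 361.50 mm² — area = 361.50 mm². Overall, the cross-section is a single solid region. Net area = 361.50 mm².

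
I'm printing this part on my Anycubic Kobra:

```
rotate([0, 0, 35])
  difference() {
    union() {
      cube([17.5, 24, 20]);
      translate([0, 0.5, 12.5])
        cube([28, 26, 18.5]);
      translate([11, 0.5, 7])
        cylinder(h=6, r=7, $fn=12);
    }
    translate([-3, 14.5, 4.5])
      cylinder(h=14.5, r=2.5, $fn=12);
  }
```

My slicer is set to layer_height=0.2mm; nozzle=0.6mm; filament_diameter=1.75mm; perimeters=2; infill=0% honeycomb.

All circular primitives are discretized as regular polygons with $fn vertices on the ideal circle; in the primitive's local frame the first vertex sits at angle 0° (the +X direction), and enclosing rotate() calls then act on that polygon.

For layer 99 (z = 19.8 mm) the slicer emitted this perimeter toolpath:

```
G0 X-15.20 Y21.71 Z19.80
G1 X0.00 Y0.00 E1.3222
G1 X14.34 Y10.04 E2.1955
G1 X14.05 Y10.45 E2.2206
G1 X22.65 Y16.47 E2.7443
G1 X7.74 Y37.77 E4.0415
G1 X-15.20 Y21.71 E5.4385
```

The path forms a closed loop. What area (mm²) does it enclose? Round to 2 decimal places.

Apply the shoelace formula to the sequence of (X, Y) vertices; enclosed area = 736.83 mm².

736.83 mm²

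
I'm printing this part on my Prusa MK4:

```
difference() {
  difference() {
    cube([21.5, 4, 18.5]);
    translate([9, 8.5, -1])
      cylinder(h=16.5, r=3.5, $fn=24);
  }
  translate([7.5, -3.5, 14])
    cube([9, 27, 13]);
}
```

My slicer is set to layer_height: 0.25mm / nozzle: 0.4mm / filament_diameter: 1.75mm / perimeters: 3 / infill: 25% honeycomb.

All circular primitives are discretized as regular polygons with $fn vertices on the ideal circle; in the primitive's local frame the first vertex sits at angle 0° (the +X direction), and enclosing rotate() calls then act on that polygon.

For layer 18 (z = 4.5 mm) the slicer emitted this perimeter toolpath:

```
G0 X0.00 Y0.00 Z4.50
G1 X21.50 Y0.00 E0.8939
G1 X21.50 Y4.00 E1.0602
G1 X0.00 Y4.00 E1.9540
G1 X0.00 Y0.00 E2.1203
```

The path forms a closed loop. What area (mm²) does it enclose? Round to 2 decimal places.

Apply the shoelace formula to the sequence of (X, Y) vertices; enclosed area = 86.00 mm².

86.00 mm²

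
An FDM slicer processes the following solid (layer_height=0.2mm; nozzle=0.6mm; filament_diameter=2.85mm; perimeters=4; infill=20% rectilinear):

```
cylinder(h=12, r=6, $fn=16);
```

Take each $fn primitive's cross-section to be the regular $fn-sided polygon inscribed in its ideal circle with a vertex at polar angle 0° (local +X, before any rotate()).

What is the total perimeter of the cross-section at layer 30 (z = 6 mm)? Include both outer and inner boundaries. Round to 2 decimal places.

37.46 mm

At z = 6 mm: the r=6 cylinder gives a regular 16-gon of circumradius 6 (constant along its height) (perimeter = 2·16·6.000·sin(180°/16) = 37.46 mm). Overall, the cross-section is a single solid region. Total boundary length (outer) = 37.46 mm.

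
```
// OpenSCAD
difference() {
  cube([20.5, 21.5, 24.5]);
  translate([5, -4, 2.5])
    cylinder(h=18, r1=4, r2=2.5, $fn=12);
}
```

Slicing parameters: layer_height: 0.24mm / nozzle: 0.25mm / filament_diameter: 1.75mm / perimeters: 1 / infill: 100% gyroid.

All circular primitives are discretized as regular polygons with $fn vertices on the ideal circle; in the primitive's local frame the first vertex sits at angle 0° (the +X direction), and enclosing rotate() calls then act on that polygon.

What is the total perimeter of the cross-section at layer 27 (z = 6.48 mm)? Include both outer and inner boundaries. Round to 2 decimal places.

84.00 mm

At z = 6.48 mm: the 20.5×21.5 cube contributes its full rectangle (perimeter 84.00 mm); the cone at (5, -4) (r1=4→r2=2.5) has section circumradius 3.668 here — a regular 12-gon (perimeter = 2·12·3.668·sin(180°/12) = 22.79 mm); After the difference (first − rest): starting from the 20.5×21.5 cube, the cone at (5, -4) misses the remaining region (no effect) — boundary = 84.00 mm. Overall, the cross-section is a single solid region. Total boundary length (outer) = 84.00 mm.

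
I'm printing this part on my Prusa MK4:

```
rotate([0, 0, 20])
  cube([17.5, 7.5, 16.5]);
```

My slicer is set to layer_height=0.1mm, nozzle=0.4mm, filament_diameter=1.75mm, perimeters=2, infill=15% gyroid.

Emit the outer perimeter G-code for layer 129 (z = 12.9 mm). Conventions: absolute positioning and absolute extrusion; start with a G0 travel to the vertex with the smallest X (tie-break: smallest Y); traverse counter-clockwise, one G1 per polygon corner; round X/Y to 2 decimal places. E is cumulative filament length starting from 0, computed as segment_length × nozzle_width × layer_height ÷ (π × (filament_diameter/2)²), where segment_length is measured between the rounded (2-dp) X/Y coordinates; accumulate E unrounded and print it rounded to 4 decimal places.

G0 X-2.57 Y7.05 Z12.90
G1 X0.00 Y0.00 E0.1248
G1 X16.44 Y5.99 E0.4158
G1 X13.88 Y13.03 E0.5403
G1 X-2.57 Y7.05 E0.8314

At z = 12.9 mm: the cube is present — its section is the full 17.5×7.5 rectangle; (whole slice rotated 20° about Z — lengths, areas and connectivity unchanged). The outline is a single polygon with 4 vertices. Extrusion per mm of travel: 0.4 × 0.1 / (π × 0.875²) = 0.016630. Accumulating E over each segment gives final E = 0.8314.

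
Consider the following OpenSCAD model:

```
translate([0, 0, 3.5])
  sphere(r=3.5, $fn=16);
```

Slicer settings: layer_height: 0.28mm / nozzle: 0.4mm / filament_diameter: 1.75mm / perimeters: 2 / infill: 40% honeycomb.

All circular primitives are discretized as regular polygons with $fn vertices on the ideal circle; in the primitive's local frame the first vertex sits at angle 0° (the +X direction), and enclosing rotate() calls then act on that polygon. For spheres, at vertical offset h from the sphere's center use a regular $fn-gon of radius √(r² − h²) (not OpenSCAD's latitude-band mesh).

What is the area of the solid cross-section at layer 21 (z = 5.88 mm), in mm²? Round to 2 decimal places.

20.16 mm²

At z = 5.88 mm: the sphere: section is a regular 16-gon, circumradius = √(r²−h²) = √(3.5²−2.38²) = 2.566 (area = (16/2)·2.566²·sin(360°/16) = 20.16 mm²). Overall, the cross-section is a single solid region. Net area = 20.16 mm².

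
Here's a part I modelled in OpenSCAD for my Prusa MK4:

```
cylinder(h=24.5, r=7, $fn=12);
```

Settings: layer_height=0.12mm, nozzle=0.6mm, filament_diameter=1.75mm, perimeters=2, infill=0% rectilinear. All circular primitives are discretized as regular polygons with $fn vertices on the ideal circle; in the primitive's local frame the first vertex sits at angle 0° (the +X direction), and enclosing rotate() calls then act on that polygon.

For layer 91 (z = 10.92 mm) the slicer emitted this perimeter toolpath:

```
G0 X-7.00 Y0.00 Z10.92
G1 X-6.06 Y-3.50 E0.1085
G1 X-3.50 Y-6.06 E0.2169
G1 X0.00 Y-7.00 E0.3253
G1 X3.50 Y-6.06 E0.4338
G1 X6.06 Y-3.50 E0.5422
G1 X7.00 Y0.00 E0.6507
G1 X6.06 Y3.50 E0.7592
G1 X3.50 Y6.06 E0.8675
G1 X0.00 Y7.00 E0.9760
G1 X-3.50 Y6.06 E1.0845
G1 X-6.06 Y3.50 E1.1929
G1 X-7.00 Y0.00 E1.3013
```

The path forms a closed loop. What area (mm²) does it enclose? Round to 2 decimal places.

146.95 mm²

Apply the shoelace formula to the sequence of (X, Y) vertices; enclosed area = 146.95 mm².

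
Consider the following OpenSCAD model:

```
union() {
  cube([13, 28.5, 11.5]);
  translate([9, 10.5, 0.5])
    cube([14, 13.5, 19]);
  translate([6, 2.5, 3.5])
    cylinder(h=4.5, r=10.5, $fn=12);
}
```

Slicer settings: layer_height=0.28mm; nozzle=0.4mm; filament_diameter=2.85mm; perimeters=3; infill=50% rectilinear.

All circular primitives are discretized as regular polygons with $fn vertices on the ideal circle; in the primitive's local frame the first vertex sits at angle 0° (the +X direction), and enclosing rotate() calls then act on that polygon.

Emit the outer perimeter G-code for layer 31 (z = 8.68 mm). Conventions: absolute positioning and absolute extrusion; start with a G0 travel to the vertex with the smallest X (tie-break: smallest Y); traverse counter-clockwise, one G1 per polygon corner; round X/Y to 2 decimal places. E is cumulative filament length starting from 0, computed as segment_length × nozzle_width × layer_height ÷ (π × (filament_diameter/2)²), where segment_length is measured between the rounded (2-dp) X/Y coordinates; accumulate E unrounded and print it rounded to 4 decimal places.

G0 X0.00 Y0.00 Z8.68
G1 X13.00 Y0.00 E0.2282
G1 X13.00 Y10.50 E0.4126
G1 X23.00 Y10.50 E0.5881
G1 X23.00 Y24.00 E0.8252
G1 X13.00 Y24.00 E1.0007
G1 X13.00 Y28.50 E1.0797
G1 X0.00 Y28.50 E1.3080
G1 X0.00 Y0.00 E1.8083

At z = 8.68 mm: the cube is present — its section is the full 13×28.5 rectangle; the cube at (9, 10.5) is present — its section is the full 14×13.5 rectangle; the cylinder at (6, 2.5) does not reach this height (z outside [3.5, 8]); Taking the union: the regions partially overlap (shared area 54.00 mm²), so overlapping operands fuse into one piece — 1 connected region. The outline is a single polygon with 8 vertices. Extrusion per mm of travel: 0.4 × 0.28 / (π × 1.425²) = 0.017557. Accumulating E over each segment gives final E = 1.8083.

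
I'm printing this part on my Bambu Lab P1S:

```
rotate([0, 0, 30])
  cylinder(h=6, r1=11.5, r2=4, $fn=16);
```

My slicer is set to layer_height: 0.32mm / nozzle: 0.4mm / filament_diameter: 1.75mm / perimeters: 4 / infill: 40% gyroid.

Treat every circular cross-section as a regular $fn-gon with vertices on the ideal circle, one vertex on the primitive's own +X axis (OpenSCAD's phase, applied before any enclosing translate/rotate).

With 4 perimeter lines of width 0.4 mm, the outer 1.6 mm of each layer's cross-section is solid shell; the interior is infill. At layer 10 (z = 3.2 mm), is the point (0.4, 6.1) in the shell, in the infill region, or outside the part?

At z = 3.2 mm: the cone contributes a regular 16-gon of circumradius 7.500 (interpolated between r1=11.5 and r2=4 at t=0.533); (whole slice rotated 30° about Z — lengths, areas and connectivity unchanged). Overall, the cross-section is a single solid region. Undo the 30° rotation: the query point maps to (3.396, 5.083) in the un-rotated model frame. The nearest boundary edge runs (5.30, 5.30)→(2.87, 6.93); distance from the point to it = 1.24 mm. The point is inside the cross-section, 1.24 mm from the nearest boundary — within the 1.6 mm shell band (4 × 0.4).

shell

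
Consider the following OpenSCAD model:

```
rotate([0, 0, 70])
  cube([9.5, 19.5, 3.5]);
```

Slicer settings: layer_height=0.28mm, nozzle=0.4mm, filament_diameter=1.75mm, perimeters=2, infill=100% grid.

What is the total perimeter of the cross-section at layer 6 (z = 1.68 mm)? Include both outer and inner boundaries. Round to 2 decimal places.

At z = 1.68 mm: the cube is present — its section is the full 9.5×19.5 rectangle (perimeter 58.00 mm); (rotated 70° about Z; rotation is an isometry so areas/perimeters/island counts are preserved). Overall, the cross-section is a single solid region. Total boundary length (outer) = 58.00 mm.

58.00 mm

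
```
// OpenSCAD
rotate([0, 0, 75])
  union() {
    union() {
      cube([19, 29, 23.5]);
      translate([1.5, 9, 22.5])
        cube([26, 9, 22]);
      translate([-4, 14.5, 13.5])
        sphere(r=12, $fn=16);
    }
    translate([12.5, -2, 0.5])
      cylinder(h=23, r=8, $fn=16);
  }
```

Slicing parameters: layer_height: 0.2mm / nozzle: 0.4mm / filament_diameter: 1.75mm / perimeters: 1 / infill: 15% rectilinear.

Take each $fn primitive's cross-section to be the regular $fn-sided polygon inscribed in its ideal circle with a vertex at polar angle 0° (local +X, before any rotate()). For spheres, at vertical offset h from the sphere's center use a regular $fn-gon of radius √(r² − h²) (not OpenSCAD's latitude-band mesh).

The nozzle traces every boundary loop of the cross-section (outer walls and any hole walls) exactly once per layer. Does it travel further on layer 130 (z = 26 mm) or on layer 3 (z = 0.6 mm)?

layer 3 (z = 0.6 mm)

Layer 130 (z = 26): the cube is not intersected at this z (z outside [0, 23.5]); the cube at (1.5, 9) is present — its section is the full 26×9 rectangle (perimeter 70.00 mm); the sphere at (-4, 14.5) is absent (|z−center|=12.500 > r=12); Taking the union: only the 26×9 cube at (1.5, 9) is present, so the union is just that shape — boundary = 70.00 mm; the cylinder at (12.5, -2) does not reach this height (z outside [0.5, 23.5]); Combining (union): only that combined region is present, so the union is just that shape — boundary = 70.00 mm; (whole slice rotated 75° about Z — lengths, areas and connectivity unchanged). So its perimeter = 70.00 mm. Layer 3 (z = 0.6): the 19×29 cube contributes its full rectangle (perimeter 96.00 mm); the cube at (1.5, 9) is absent (z outside [22.5, 44.5]); the sphere at (-4, 14.5) is not intersected at this z (|z−center|=12.900 > r=12); Taking the union: only the 19×29 cube is present, so the union is just that shape — boundary = 96.00 mm; the r=8 cylinder at (12.5, -2) contributes a regular 16-gon of circumradius 8 (perimeter = 2·16·8.000·sin(180°/16) = 49.94 mm); Combining (union): the regions partially overlap (shared area 65.11 mm²), so the edge portions inside another operand are dropped and the merged outline is re-measured after clipping — boundary = 111.24 mm; (rotated 75° about Z; rotation is an isometry so areas/perimeters/island counts are preserved). So its perimeter = 111.24 mm. Layer 3 is larger (111.24 vs 70.00 mm).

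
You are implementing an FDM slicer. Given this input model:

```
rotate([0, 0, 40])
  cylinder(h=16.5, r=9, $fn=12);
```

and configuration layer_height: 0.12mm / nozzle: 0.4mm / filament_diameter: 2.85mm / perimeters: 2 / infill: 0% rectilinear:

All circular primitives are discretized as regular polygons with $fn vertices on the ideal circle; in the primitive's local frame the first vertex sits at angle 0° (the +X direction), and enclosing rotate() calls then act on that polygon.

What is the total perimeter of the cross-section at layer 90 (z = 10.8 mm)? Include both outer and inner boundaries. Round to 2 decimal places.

At z = 10.8 mm: the cylinder: section is a regular 12-gon, circumradius r=9 (perimeter = 2·12·9.000·sin(180°/12) = 55.90 mm); (rotated 40° about Z; rotation is an isometry so areas/perimeters/island counts are preserved). Overall, the cross-section is a single solid region. Total boundary length (outer) = 55.90 mm.

55.90 mm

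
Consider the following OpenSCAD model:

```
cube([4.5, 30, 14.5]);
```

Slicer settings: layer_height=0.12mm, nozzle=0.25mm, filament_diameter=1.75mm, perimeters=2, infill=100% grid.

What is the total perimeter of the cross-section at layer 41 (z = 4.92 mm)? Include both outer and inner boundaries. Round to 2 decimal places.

69.00 mm

At z = 4.92 mm: the 4.5×30 cube contributes its full rectangle (perimeter 69.00 mm). Overall, the cross-section is a single solid region. Total boundary length (outer) = 69.00 mm.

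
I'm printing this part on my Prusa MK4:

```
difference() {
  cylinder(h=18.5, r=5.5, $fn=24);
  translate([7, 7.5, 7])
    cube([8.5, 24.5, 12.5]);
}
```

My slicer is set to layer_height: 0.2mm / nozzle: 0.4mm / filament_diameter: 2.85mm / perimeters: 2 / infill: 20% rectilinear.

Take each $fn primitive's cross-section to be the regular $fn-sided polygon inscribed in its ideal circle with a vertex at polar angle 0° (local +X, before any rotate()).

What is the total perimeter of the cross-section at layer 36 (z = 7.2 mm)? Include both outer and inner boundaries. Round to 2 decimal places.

34.46 mm

At z = 7.2 mm: the r=5.5 cylinder gives a regular 24-gon of circumradius 5.5 (constant along its height) (perimeter = 2·24·5.500·sin(180°/24) = 34.46 mm); the cube at (7, 7.5) is present — its section is the full 8.5×24.5 rectangle (perimeter 66.00 mm); After the difference (first − rest): starting from the r=5.5 cylinder, the 8.5×24.5 cube at (7, 7.5) misses the remaining region (no effect) — boundary = 34.46 mm. Overall, the cross-section is a single solid region. Total boundary length (outer) = 34.46 mm.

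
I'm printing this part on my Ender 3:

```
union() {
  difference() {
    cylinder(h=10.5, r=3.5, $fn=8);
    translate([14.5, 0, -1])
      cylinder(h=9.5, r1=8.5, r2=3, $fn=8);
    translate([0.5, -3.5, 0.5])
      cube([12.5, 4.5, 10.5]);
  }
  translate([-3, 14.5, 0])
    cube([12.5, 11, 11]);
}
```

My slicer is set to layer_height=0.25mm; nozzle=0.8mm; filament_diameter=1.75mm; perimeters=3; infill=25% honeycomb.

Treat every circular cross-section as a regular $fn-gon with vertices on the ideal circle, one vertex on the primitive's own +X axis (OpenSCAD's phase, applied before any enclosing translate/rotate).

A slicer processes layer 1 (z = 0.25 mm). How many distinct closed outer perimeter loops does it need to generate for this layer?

2

At z = 0.25 mm: the r=3.5 cylinder contributes a regular 8-gon of circumradius 3.5; the cone at (14.5, 0) (r1=8.5→r2=3) has section circumradius 7.776 here — a regular 8-gon; the cube at (0.5, -3.5) does not reach this height (z outside [0.5, 11]); After the difference (first − rest): starting from the r=3.5 cylinder, the cone at (14.5, 0) misses the remaining region (no effect) — 1 connected region; the 12.5×11 cube at (-3, 14.5) contributes its full rectangle; Merging all regions: the 2 present regions are separate (no shared area or edge), so areas and boundary lengths simply add and each stays a separate island — 2 connected regions. The result has 2 disconnected regions.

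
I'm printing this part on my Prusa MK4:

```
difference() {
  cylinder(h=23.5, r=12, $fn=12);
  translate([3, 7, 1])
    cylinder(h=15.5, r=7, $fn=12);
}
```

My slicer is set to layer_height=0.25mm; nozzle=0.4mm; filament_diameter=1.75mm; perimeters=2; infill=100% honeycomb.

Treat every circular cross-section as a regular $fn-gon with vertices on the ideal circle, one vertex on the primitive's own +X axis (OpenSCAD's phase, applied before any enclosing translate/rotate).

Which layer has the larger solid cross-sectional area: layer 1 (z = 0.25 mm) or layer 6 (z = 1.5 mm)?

layer 1 (z = 0.25 mm)

Layer 1 (z = 0.25): the r=12 cylinder gives a regular 12-gon of circumradius 12 (constant along its height) (area = (12/2)·12.000²·sin(360°/12) = 432.00 mm²); the cylinder at (3, 7) is not intersected at this z (z outside [1, 16.5]); After the difference (first − rest): none of the subtracted shapes is present at this height, so the r=12 cylinder is unchanged — area = 432.00 mm². So its area = 432.00 mm². Layer 6 (z = 1.5): the r=12 cylinder contributes a regular 12-gon of circumradius 12 (area = (12/2)·12.000²·sin(360°/12) = 432.00 mm²); the cylinder at (3, 7): section is a regular 12-gon, circumradius r=7 (area = (12/2)·7.000²·sin(360°/12) = 147.00 mm²); After the difference (first − rest): starting from the r=12 cylinder (432.00 mm²), the r=7 cylinder at (3, 7) partially overlaps it — only the 119.67 mm² overlap (of its 147.00 mm²) is removed, clipping the outline — area = 312.33 mm². So its area = 312.33 mm². Layer 1 is larger (432.00 vs 312.33 mm²).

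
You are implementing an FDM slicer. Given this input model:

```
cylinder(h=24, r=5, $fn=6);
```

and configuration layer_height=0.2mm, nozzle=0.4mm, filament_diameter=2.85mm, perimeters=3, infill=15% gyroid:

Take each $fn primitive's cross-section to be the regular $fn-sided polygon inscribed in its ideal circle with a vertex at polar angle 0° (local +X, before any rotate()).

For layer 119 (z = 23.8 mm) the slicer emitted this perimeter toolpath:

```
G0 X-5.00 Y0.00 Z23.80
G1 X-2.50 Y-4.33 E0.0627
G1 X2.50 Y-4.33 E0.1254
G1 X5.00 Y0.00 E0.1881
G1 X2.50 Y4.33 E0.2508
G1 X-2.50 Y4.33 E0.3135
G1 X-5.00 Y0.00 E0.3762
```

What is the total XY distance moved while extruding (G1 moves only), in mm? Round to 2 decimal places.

30.00 mm

Sum the Euclidean lengths of each G1 segment: total = 30.00 mm.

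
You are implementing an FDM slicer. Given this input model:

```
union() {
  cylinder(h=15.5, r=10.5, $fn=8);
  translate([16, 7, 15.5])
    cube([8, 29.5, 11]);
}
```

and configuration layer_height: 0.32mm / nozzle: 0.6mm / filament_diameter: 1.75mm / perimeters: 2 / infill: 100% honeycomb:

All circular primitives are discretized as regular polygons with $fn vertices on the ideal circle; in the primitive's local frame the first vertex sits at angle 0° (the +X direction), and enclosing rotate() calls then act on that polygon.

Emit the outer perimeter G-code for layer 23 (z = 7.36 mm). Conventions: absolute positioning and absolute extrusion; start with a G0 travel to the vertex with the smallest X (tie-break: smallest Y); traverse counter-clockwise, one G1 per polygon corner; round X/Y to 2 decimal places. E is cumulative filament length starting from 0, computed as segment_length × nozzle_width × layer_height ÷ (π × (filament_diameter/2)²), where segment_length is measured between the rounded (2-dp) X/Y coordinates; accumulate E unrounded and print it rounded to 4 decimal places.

G0 X-10.50 Y0.00 Z7.36
G1 X-7.42 Y-7.42 E0.6413
G1 X0.00 Y-10.50 E1.2826
G1 X7.42 Y-7.42 E1.9239
G1 X10.50 Y0.00 E2.5652
G1 X7.42 Y7.42 E3.2065
G1 X0.00 Y10.50 E3.8478
G1 X-7.42 Y7.42 E4.4891
G1 X-10.50 Y0.00 E5.1304

At z = 7.36 mm: the r=10.5 cylinder contributes a regular 8-gon of circumradius 10.5; the cube at (16, 7) is absent (z outside [15.5, 26.5]); Merging all regions: only the r=10.5 cylinder is present, so the union is just that shape — 1 connected region. The outline is a single polygon with 8 vertices. Extrusion per mm of travel: 0.6 × 0.32 / (π × 0.875²) = 0.079824. Accumulating E over each segment gives final E = 5.1304.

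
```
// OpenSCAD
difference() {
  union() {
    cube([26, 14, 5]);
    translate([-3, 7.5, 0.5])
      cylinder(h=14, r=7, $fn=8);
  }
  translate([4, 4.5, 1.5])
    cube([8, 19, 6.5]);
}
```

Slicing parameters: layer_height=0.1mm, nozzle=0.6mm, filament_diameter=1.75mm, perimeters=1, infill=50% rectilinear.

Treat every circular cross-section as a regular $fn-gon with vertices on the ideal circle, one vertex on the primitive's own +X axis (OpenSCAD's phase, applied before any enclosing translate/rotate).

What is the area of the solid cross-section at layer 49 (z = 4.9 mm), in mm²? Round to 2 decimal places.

395.57 mm²

At z = 4.9 mm: the cube (footprint 26×14) is included at this height (area 364.00 mm²); the r=7 cylinder at (-3, 7.5) contributes a regular 8-gon of circumradius 7 (area = (8/2)·7.000²·sin(360°/8) = 138.59 mm²); Merging all regions: the regions partially overlap — summed areas 502.59 mm² minus the doubly-counted overlap 31.02 mm² gives 471.57 mm² — area = 471.57 mm²; the cube at (4, 4.5) is present — its section is the full 8×19 rectangle (area 152.00 mm²); Subtracting the remaining from the first: starting from the result so far (471.57 mm²), the 8×19 cube at (4, 4.5) partially overlaps it — only the 76.00 mm² overlap (of its 152.00 mm²) is removed, clipping the outline — area = 395.57 mm². Overall, the cross-section is a single solid region. Net area = 395.57 mm².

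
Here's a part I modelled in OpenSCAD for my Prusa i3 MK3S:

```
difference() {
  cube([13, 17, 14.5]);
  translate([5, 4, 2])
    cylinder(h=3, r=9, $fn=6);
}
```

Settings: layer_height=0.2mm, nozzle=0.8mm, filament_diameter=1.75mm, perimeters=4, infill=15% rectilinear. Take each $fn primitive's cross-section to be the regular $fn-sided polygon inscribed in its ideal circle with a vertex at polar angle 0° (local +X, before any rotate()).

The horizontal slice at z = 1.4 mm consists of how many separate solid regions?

1

At z = 1.4 mm: the cube (footprint 13×17) is included at this height; the cylinder at (5, 4) is not intersected at this z (z outside [2, 5]); Subtracting the remaining from the first: none of the subtracted shapes is present at this height, so the 13×17 cube is unchanged — 1 connected region. The result has 1 disconnected region.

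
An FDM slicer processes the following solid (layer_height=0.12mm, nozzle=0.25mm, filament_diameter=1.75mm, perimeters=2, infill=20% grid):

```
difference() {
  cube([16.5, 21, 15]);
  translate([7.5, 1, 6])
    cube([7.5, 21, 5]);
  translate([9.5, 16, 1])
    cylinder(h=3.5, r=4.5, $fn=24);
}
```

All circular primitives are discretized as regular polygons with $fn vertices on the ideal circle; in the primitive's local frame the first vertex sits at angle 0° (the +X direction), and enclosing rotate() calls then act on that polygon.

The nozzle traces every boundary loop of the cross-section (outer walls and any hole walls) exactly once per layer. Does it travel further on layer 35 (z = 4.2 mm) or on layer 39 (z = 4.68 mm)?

Layer 35 (z = 4.2): the cube (footprint 16.5×21) is included at this height (perimeter 75.00 mm); the cube at (7.5, 1) does not reach this height (z outside [6, 11]); the r=4.5 cylinder at (9.5, 16) contributes a regular 24-gon of circumradius 4.5 (perimeter = 2·24·4.500·sin(180°/24) = 28.19 mm); Subtracting the remaining from the first: starting from the 16.5×21 cube, the r=4.5 cylinder at (9.5, 16) lies wholly inside it (removes its full 62.89 mm² and its 28.19 mm outline becomes a hole wall) — boundary (outer + 1 inner loop) = 103.19 mm. So its perimeter = 103.19 mm. Layer 39 (z = 4.68): the 16.5×21 cube contributes its full rectangle (perimeter 75.00 mm); the cube at (7.5, 1) is absent (z outside [6, 11]); the cylinder at (9.5, 16) is not intersected at this z (z outside [1, 4.5]); Subtracting the remaining from the first: none of the subtracted shapes is present at this height, so the 16.5×21 cube is unchanged — boundary = 75.00 mm. So its perimeter = 75.00 mm. Layer 35 is larger (103.19 vs 75.00 mm).

layer 35 (z = 4.2 mm)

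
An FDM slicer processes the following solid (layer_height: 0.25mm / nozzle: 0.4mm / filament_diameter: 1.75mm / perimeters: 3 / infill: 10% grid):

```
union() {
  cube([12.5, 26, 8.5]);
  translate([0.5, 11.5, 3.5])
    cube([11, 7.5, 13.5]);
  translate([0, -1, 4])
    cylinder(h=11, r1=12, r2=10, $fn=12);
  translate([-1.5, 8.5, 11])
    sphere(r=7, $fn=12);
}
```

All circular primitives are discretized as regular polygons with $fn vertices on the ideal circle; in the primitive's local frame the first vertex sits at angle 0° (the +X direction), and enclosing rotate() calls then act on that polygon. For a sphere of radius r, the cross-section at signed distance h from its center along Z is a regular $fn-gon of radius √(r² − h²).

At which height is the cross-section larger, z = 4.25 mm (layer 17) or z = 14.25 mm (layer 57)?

Layer 17 (z = 4.25): the cube is present — its section is the full 12.5×26 rectangle (area 325.00 mm²); the 11×7.5 cube at (0.5, 11.5) contributes its full rectangle (area 82.50 mm²); the cone at (0, -1) (r1=12→r2=10) has section circumradius 11.955 here — a regular 12-gon (area = (12/2)·11.955²·sin(360°/12) = 428.73 mm²); the sphere at (-1.5, 8.5): section is a regular 12-gon, circumradius = √(r²−h²) = √(7²−6.75²) = 1.854 (area = (12/2)·1.854²·sin(360°/12) = 10.31 mm²); Combining (union): the regions partially overlap — summed areas 846.55 mm² minus the doubly-counted overlap 188.18 mm² gives 658.37 mm² — area = 658.37 mm². So its area = 658.37 mm². Layer 57 (z = 14.25): the cube is not intersected at this z (z outside [0, 8.5]); the 11×7.5 cube at (0.5, 11.5) contributes its full rectangle (area 82.50 mm²); the cone at (0, -1): at t=0.932 of its height the radius interpolates to r₁+(r₂−r₁)t = 10.136, giving a regular 12-gon of that circumradius (area = (12/2)·10.136²·sin(360°/12) = 308.24 mm²); the r=7 sphere at (-1.5, 8.5) slices to a regular 12-gon of circumradius 6.200 (√(r²−h²) with h=3.25 from center) (area = (12/2)·6.200²·sin(360°/12) = 115.31 mm²); Merging all regions: the regions partially overlap — summed areas 506.05 mm² minus the doubly-counted overlap 58.92 mm² gives 447.13 mm² — area = 447.13 mm². So its area = 447.13 mm². Layer 17 is larger (658.37 vs 447.13 mm²).

layer 17 (z = 4.25 mm)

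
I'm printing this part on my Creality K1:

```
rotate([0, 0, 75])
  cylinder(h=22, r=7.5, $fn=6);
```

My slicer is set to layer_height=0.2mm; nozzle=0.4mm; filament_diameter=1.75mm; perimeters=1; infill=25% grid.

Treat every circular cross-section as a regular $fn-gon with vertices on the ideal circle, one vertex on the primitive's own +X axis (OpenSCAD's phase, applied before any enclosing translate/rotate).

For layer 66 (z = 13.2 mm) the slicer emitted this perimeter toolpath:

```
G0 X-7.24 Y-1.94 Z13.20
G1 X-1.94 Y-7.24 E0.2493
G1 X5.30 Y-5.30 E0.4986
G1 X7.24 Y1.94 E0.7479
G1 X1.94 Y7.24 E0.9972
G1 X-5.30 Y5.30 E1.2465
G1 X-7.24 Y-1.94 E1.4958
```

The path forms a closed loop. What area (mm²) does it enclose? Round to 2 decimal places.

145.96 mm²

Apply the shoelace formula to the sequence of (X, Y) vertices; enclosed area = 145.96 mm².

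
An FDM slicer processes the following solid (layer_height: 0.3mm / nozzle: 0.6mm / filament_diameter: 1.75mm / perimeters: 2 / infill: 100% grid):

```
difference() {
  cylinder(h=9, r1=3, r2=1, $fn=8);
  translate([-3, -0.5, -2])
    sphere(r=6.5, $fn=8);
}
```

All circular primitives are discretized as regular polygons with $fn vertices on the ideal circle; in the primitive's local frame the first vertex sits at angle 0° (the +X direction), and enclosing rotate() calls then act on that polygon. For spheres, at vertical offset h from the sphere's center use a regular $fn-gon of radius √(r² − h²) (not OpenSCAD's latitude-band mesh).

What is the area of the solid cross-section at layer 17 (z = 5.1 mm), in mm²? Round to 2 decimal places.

9.86 mm²

At z = 5.1 mm: the cone (r1=3→r2=1) has section circumradius 1.867 here — a regular 8-gon (area = (8/2)·1.867²·sin(360°/8) = 9.86 mm²); the sphere at (-3, -0.5) does not reach this height (|z−center|=7.100 > r=6.5); After the difference (first − rest): none of the subtracted shapes is present at this height, so the cone is unchanged — area = 9.86 mm². Overall, the cross-section is a single solid region. Net area = 9.86 mm².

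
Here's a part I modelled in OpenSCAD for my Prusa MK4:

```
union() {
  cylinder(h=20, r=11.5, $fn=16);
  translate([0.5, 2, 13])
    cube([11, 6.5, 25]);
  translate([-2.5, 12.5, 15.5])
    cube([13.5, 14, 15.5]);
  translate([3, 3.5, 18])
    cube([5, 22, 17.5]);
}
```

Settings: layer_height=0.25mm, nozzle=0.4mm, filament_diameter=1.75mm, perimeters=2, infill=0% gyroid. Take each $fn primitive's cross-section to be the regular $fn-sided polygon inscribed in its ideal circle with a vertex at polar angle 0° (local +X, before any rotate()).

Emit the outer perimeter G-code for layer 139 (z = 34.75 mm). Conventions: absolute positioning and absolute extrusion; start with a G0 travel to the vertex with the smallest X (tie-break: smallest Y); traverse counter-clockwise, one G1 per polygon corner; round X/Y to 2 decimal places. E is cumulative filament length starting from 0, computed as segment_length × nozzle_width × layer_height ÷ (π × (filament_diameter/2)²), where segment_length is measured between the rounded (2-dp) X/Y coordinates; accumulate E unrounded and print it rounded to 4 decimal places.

At z = 34.75 mm: the cylinder is absent (z outside [0, 20]); the cube at (0.5, 2) (footprint 11×6.5) is included at this height; the cube at (-2.5, 12.5) is absent (z outside [15.5, 31]); the cube at (3, 3.5) is present — its section is the full 5×22 rectangle; Merging all regions: the regions partially overlap (shared area 25.00 mm²), so overlapping operands fuse into one piece — 1 connected region. The outline is a single polygon with 8 vertices. Extrusion per mm of travel: 0.4 × 0.25 / (π × 0.875²) = 0.041575. Accumulating E over each segment gives final E = 2.8687.

G0 X0.50 Y2.00 Z34.75
G1 X11.50 Y2.00 E0.4573
G1 X11.50 Y8.50 E0.7276
G1 X8.00 Y8.50 E0.8731
G1 X8.00 Y25.50 E1.5799
G1 X3.00 Y25.50 E1.7877
G1 X3.00 Y8.50 E2.4945
G1 X0.50 Y8.50 E2.5984
G1 X0.50 Y2.00 E2.8687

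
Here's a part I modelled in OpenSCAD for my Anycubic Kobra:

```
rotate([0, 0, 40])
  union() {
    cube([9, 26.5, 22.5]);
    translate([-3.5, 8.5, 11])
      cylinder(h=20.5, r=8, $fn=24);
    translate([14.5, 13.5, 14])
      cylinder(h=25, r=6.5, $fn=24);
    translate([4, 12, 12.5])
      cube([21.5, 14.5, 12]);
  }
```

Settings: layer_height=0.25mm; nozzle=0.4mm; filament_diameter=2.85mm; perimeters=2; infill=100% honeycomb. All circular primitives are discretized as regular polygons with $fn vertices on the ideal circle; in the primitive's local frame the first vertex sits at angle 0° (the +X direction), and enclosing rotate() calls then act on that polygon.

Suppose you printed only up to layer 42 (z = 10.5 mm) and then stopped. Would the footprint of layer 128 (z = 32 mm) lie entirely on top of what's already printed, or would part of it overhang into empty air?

Compare the two slices. At z = 10.5: the cube is present — its section is the full 9×26.5 rectangle (area 238.50 mm²); the cylinder at (-3.5, 8.5) does not reach this height (z outside [11, 31.5]); the cylinder at (14.5, 13.5) does not reach this height (z outside [14, 39]); the cube at (4, 12) is not intersected at this z (z outside [12.5, 24.5]); Taking the union: only the 9×26.5 cube is present, so the union is just that shape — area = 238.50 mm²; (whole slice rotated 40° about Z — lengths, areas and connectivity unchanged). At z = 32: the cube is not intersected at this z (z outside [0, 22.5]); the cylinder at (-3.5, 8.5) does not reach this height (z outside [11, 31.5]); the r=6.5 cylinder at (14.5, 13.5) gives a regular 24-gon of circumradius 6.5 (constant along its height) (area = (24/2)·6.500²·sin(360°/24) = 131.22 mm²); the cube at (4, 12) does not reach this height (z outside [12.5, 24.5]); Taking the union: only the r=6.5 cylinder at (14.5, 13.5) is present, so the union is just that shape — area = 131.22 mm²; (rotated 40° about Z; rotation is an isometry so areas/perimeters/island counts are preserved). Checking containment: at z = 32 the cross-section extends beyond the z = 10.5 cross-section by about 126.78 mm².

part overhangs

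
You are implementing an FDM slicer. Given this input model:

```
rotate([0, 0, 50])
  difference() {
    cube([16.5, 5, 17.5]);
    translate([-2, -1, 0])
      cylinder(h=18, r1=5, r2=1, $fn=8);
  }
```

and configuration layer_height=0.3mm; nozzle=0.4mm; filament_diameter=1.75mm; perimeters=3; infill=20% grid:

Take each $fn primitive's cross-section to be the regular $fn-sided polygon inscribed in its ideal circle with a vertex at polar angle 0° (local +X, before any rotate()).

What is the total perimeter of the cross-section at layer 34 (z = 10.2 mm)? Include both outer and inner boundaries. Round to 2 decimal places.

At z = 10.2 mm: the cube is present — its section is the full 16.5×5 rectangle (perimeter 43.00 mm); the cone at (-2, -1): at t=0.567 of its height the radius interpolates to r₁+(r₂−r₁)t = 2.733, giving a regular 8-gon of that circumradius (perimeter = 2·8·2.733·sin(180°/8) = 16.74 mm); After the difference (first − rest): starting from the 16.5×5 cube, the cone at (-2, -1) partially overlaps it — only the 0.12 mm² overlap (of its 21.13 mm²) is removed, clipping the outline — boundary = 42.74 mm; (rotated 50° about Z; rotation is an isometry so areas/perimeters/island counts are preserved). Overall, the cross-section is a single solid region. Total boundary length (outer) = 42.74 mm.

42.74 mm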